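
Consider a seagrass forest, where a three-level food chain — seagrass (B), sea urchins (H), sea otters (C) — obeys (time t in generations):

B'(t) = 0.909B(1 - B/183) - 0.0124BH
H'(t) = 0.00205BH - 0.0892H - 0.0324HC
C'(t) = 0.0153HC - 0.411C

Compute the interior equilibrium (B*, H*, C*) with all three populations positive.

From dC/dt = 0: 0.0153H* = 0.411, so H* = 26.9.
From dB/dt = 0: 0.909(1 - B*/183) = 0.0124·26.9, giving B* = 183·(1 - 0.366) = 116.
From dH/dt = 0: 0.00205·116 - 0.0892 = 0.0324C*, so C* = 0.148/0.0324 = 4.58.

B* ≈ 116, H* ≈ 26.9, C* ≈ 4.58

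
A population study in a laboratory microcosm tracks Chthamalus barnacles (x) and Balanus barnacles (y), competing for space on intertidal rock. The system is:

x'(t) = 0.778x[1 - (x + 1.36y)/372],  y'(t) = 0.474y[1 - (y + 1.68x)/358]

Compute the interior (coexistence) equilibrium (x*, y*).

Setting both brackets to zero gives the nullclines x + 1.36y = 372 and 1.68x + y = 358.
Substituting y = 358 - 1.68x into the first: x(1 - 1.36·1.68) = 372 - 1.36·358.
So x* = -115/-1.28 = 89.4, and then y* = 358 - 1.68·89.4 = 208.

x* ≈ 89.4, y* ≈ 208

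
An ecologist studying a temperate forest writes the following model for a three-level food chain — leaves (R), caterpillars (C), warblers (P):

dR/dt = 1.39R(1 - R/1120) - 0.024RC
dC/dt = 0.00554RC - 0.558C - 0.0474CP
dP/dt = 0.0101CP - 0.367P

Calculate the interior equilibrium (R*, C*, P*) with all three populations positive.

From dP/dt = 0: 0.0101C* = 0.367, so C* = 36.3.
From dR/dt = 0: 1.39(1 - R*/1120) = 0.024·36.3, giving R* = 1120·(1 - 0.627) = 417.
From dC/dt = 0: 0.00554·417 - 0.558 = 0.0474P*, so P* = 1.75/0.0474 = 37.

R* ≈ 417, C* ≈ 36.3, P* ≈ 37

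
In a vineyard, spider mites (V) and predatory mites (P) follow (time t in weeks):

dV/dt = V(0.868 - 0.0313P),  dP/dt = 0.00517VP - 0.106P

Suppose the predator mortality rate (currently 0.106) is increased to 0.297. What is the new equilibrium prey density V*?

At the interior fixed point, setting dP/dt = 0 with P > 0 fixes V* = (predator death rate)/(VP coefficient) — independent of the other coefficients.
With the change, V* = 0.297/0.00517 = 57.4; it rises from 20.5.

V* ≈ 57.4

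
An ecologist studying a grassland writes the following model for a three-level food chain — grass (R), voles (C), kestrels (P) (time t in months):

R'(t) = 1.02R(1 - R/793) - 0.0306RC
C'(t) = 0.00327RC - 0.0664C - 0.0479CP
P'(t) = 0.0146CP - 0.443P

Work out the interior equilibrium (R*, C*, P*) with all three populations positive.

R* ≈ 71.2, C* ≈ 30.3, P* ≈ 3.47

From dP/dt = 0: 0.0146C* = 0.443, so C* = 30.3.
From dR/dt = 0: 1.02(1 - R*/793) = 0.0306·30.3, giving R* = 793·(1 - 0.91) = 71.2.
From dC/dt = 0: 0.00327·71.2 - 0.0664 = 0.0479P*, so P* = 0.166/0.0479 = 3.47.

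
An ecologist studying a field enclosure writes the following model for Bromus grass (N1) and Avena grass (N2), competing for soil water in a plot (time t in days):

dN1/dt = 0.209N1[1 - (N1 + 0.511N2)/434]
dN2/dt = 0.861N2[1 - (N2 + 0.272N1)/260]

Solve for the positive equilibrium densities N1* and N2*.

Setting both brackets to zero gives the nullclines N1 + 0.511N2 = 434 and 0.272N1 + N2 = 260.
Substituting N2 = 260 - 0.272N1 into the first: N1(1 - 0.511·0.272) = 434 - 0.511·260.
So N1* = 301/0.861 = 350, and then N2* = 260 - 0.272·350 = 165.

N1* ≈ 350, N2* ≈ 165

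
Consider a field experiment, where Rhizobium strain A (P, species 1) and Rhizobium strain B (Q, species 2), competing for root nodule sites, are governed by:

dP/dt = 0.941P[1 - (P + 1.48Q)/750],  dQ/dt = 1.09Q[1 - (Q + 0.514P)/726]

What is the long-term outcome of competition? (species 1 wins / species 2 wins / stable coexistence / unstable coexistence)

species 2 excludes species 1

Compare the nullcline intercepts: K1/α12 = 750/1.48 = 507 < K2 = 726; K2/α21 = 726/0.514 = 1410 > K1 = 750.
Since the inequalities point opposite ways, species 2 can invade but species 1 cannot.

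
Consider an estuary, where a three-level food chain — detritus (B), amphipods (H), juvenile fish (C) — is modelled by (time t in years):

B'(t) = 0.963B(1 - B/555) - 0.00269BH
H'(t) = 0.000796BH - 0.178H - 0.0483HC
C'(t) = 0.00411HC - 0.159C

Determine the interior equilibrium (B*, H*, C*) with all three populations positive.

B* ≈ 495, H* ≈ 38.7, C* ≈ 4.47

From dC/dt = 0: 0.00411H* = 0.159, so H* = 38.7.
From dB/dt = 0: 0.963(1 - B*/555) = 0.00269·38.7, giving B* = 555·(1 - 0.108) = 495.
From dH/dt = 0: 0.000796·495 - 0.178 = 0.0483C*, so C* = 0.216/0.0483 = 4.47.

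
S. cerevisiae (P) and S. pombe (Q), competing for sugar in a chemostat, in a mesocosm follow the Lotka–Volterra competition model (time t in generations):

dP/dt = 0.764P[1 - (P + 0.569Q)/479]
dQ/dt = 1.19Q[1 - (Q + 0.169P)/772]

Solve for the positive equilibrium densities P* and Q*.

Setting both brackets to zero gives the nullclines P + 0.569Q = 479 and 0.169P + Q = 772.
Substituting Q = 772 - 0.169P into the first: P(1 - 0.569·0.169) = 479 - 0.569·772.
So P* = 39.7/0.904 = 44, and then Q* = 772 - 0.169·44 = 765.

P* ≈ 44, Q* ≈ 765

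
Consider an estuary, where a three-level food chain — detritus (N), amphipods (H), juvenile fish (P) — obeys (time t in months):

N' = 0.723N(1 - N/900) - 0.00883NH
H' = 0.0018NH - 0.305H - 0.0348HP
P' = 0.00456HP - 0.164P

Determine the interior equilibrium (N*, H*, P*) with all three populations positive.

N* ≈ 505, H* ≈ 36, P* ≈ 17.3

From dP/dt = 0: 0.00456H* = 0.164, so H* = 36.
From dN/dt = 0: 0.723(1 - N*/900) = 0.00883·36, giving N* = 900·(1 - 0.439) = 505.
From dH/dt = 0: 0.0018·505 - 0.305 = 0.0348P*, so P* = 0.603/0.0348 = 17.3.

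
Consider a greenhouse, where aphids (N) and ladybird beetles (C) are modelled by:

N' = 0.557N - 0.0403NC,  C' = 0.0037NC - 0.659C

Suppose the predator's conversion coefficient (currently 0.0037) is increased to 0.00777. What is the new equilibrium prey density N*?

At the interior fixed point, setting dC/dt = 0 with C > 0 fixes N* = (predator death rate)/(NC coefficient) — independent of the other coefficients.
With the change, N* = 0.659/0.00777 = 84.8; it falls from 178.

N* ≈ 84.8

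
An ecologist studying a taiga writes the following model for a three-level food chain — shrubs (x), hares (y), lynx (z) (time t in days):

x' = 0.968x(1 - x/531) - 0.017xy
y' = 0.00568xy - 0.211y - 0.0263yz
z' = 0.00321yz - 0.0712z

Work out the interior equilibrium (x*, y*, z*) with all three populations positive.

x* ≈ 324, y* ≈ 22.2, z* ≈ 62

From dz/dt = 0: 0.00321y* = 0.0712, so y* = 22.2.
From dx/dt = 0: 0.968(1 - x*/531) = 0.017·22.2, giving x* = 531·(1 - 0.39) = 324.
From dy/dt = 0: 0.00568·324 - 0.211 = 0.0263z*, so z* = 1.63/0.0263 = 62.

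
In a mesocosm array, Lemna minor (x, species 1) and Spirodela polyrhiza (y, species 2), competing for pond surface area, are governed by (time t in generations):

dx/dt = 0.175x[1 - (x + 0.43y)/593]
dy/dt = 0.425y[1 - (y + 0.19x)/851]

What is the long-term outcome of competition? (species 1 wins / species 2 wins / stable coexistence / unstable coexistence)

Compare the nullcline intercepts: K1/α12 = 593/0.43 = 1380 > K2 = 851; K2/α21 = 851/0.19 = 4480 > K1 = 593.
Since both inequalities hold, each species can invade when rare, so the interior equilibrium is stable.

stable coexistence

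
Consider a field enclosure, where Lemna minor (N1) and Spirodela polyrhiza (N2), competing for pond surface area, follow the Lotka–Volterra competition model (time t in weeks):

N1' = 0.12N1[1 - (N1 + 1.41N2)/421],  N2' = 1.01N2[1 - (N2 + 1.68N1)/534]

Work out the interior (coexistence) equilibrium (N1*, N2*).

Setting both brackets to zero gives the nullclines N1 + 1.41N2 = 421 and 1.68N1 + N2 = 534.
Substituting N2 = 534 - 1.68N1 into the first: N1(1 - 1.41·1.68) = 421 - 1.41·534.
So N1* = -332/-1.37 = 243, and then N2* = 534 - 1.68·243 = 127.

N1* ≈ 243, N2* ≈ 127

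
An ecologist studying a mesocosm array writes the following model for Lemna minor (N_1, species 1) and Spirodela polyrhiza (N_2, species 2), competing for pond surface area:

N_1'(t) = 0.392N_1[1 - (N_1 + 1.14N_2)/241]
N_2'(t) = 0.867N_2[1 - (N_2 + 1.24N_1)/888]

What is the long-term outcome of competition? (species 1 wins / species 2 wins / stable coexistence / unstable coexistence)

Compare the nullcline intercepts: K1/α12 = 241/1.14 = 211 < K2 = 888; K2/α21 = 888/1.24 = 716 > K1 = 241.
Since the inequalities point opposite ways, species 2 can invade but species 1 cannot.

species 2 excludes species 1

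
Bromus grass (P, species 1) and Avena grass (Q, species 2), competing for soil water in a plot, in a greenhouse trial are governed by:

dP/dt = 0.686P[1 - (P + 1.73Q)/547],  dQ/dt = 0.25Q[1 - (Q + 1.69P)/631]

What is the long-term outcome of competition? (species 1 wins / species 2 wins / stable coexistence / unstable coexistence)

Compare the nullcline intercepts: K1/α12 = 547/1.73 = 316 < K2 = 631; K2/α21 = 631/1.69 = 373 < K1 = 547.
Since both are reversed, neither can invade when rare; the interior point is a saddle.

unstable coexistence (outcome depends on initial conditions)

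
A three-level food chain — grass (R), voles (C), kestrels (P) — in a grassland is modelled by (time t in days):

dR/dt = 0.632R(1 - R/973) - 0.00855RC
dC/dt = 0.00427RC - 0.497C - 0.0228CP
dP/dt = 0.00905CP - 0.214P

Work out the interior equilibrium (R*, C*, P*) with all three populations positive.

R* ≈ 662, C* ≈ 23.6, P* ≈ 102

From dP/dt = 0: 0.00905C* = 0.214, so C* = 23.6.
From dR/dt = 0: 0.632(1 - R*/973) = 0.00855·23.6, giving R* = 973·(1 - 0.32) = 662.
From dC/dt = 0: 0.00427·662 - 0.497 = 0.0228P*, so P* = 2.33/0.0228 = 102.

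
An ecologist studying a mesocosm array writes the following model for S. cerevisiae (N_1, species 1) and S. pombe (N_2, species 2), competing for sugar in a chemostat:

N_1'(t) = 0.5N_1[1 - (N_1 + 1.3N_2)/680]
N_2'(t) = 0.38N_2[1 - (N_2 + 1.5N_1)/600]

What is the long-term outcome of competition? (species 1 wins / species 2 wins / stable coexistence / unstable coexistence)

Compare the nullcline intercepts: K1/α12 = 680/1.3 = 523 < K2 = 600; K2/α21 = 600/1.5 = 400 < K1 = 680.
Since both are reversed, neither can invade when rare; the interior point is a saddle.

unstable coexistence (outcome depends on initial conditions)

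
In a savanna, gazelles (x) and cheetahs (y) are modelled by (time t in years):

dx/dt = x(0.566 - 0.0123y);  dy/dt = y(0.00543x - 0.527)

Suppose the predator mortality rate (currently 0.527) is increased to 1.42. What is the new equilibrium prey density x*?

At the interior fixed point, setting dy/dt = 0 with y > 0 fixes x* = (predator death rate)/(xy coefficient) — independent of the other coefficients.
With the change, x* = 1.42/0.00543 = 262; it rises from 97.1.

x* ≈ 262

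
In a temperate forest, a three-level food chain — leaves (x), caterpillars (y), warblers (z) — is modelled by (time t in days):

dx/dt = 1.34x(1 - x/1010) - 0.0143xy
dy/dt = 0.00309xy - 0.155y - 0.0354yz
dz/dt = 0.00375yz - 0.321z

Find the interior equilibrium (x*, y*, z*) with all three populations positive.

x* ≈ 87.4, y* ≈ 85.6, z* ≈ 3.25

From dz/dt = 0: 0.00375y* = 0.321, so y* = 85.6.
From dx/dt = 0: 1.34(1 - x*/1010) = 0.0143·85.6, giving x* = 1010·(1 - 0.913) = 87.4.
From dy/dt = 0: 0.00309·87.4 - 0.155 = 0.0354z*, so z* = 0.115/0.0354 = 3.25.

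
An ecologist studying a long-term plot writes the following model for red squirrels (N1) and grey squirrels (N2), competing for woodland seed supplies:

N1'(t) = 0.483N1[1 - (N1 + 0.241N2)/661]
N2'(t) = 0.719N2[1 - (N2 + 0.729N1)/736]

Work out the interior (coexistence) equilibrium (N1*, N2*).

N1* ≈ 587, N2* ≈ 308

Setting both brackets to zero gives the nullclines N1 + 0.241N2 = 661 and 0.729N1 + N2 = 736.
Substituting N2 = 736 - 0.729N1 into the first: N1(1 - 0.241·0.729) = 661 - 0.241·736.
So N1* = 484/0.824 = 587, and then N2* = 736 - 0.729·587 = 308.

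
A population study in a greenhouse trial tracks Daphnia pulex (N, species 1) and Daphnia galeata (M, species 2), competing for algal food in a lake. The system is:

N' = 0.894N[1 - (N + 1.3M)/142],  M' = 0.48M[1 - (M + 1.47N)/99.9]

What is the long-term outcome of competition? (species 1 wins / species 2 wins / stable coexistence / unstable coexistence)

species 1 excludes species 2

Compare the nullcline intercepts: K1/α12 = 142/1.3 = 109 > K2 = 99.9; K2/α21 = 99.9/1.47 = 68 < K1 = 142.
Since the inequalities point opposite ways, species 1 can invade but species 2 cannot.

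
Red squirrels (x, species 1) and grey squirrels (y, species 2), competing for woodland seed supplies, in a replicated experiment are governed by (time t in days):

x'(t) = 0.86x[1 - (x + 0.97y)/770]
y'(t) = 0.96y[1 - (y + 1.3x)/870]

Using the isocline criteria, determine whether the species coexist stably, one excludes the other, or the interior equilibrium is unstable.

unstable coexistence (outcome depends on initial conditions)

Compare the nullcline intercepts: K1/α12 = 770/0.97 = 794 < K2 = 870; K2/α21 = 870/1.3 = 669 < K1 = 770.
Since both are reversed, neither can invade when rare; the interior point is a saddle.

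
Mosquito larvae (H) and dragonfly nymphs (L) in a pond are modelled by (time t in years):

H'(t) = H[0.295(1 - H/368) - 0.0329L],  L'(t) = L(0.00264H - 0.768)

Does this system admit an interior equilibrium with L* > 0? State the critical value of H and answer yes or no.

The predator equation gives dL/dt > 0 only when H > 0.768/0.00264 = 291.
Without the predator, H → K = 368. Since 368 > 291, the predator can invade and persist.

Threshold H = 291; K > 291, so yes, the predator persists.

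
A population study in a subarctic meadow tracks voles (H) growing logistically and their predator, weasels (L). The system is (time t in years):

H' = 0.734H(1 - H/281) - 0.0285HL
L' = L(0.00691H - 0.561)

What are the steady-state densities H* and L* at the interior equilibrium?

H* ≈ 81.2, L* ≈ 18.3

From dL/dt = 0 with L > 0: 0.00691H* = 0.561, so H* = 81.2.
Substitute into dH/dt = 0: 0.734(1 - 81.2/281) = 0.0285L*.
The bracket is 0.711, giving L* = 0.522/0.0285 = 18.3.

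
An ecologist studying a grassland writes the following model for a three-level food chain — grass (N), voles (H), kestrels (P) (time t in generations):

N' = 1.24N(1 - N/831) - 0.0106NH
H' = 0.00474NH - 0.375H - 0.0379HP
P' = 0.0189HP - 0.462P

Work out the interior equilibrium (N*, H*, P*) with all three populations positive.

N* ≈ 657, H* ≈ 24.4, P* ≈ 72.3

From dP/dt = 0: 0.0189H* = 0.462, so H* = 24.4.
From dN/dt = 0: 1.24(1 - N*/831) = 0.0106·24.4, giving N* = 831·(1 - 0.209) = 657.
From dH/dt = 0: 0.00474·657 - 0.375 = 0.0379P*, so P* = 2.74/0.0379 = 72.3.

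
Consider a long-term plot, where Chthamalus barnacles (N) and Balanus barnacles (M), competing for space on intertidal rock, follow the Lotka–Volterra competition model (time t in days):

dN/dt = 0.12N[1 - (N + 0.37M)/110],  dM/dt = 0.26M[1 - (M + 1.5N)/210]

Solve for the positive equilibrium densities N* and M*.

Setting both brackets to zero gives the nullclines N + 0.37M = 110 and 1.5N + M = 210.
Substituting M = 210 - 1.5N into the first: N(1 - 0.37·1.5) = 110 - 0.37·210.
So N* = 32.3/0.445 = 72.6, and then M* = 210 - 1.5·72.6 = 101.

N* ≈ 72.6, M* ≈ 101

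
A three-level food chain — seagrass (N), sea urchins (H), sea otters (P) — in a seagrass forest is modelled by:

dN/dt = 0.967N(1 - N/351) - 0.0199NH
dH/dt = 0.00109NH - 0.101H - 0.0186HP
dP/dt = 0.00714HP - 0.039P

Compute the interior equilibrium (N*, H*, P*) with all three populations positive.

From dP/dt = 0: 0.00714H* = 0.039, so H* = 5.46.
From dN/dt = 0: 0.967(1 - N*/351) = 0.0199·5.46, giving N* = 351·(1 - 0.112) = 312.
From dH/dt = 0: 0.00109·312 - 0.101 = 0.0186P*, so P* = 0.239/0.0186 = 12.8.

N* ≈ 312, H* ≈ 5.46, P* ≈ 12.8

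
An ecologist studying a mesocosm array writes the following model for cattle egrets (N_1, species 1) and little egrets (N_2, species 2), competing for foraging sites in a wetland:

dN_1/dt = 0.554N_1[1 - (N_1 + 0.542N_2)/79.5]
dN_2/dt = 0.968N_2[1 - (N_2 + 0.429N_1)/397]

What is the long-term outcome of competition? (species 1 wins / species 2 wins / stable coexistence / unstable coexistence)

species 2 excludes species 1

Compare the nullcline intercepts: K1/α12 = 79.5/0.542 = 147 < K2 = 397; K2/α21 = 397/0.429 = 925 > K1 = 79.5.
Since the inequalities point opposite ways, species 2 can invade but species 1 cannot.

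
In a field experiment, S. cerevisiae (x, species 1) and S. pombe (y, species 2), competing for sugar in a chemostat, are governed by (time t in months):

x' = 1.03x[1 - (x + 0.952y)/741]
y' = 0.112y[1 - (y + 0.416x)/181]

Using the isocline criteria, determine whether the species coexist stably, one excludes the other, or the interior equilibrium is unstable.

Compare the nullcline intercepts: K1/α12 = 741/0.952 = 778 > K2 = 181; K2/α21 = 181/0.416 = 435 < K1 = 741.
Since the inequalities point opposite ways, species 1 can invade but species 2 cannot.

species 1 excludes species 2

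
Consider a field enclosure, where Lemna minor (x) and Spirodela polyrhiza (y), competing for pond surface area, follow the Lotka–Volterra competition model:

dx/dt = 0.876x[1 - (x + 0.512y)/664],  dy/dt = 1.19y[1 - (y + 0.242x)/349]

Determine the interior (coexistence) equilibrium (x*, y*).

x* ≈ 554, y* ≈ 215

Setting both brackets to zero gives the nullclines x + 0.512y = 664 and 0.242x + y = 349.
Substituting y = 349 - 0.242x into the first: x(1 - 0.512·0.242) = 664 - 0.512·349.
So x* = 485/0.876 = 554, and then y* = 349 - 0.242·554 = 215.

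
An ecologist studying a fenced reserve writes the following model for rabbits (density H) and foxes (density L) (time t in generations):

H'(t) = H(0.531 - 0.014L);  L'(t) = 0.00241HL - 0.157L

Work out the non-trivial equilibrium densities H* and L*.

Set dL/dt = 0 with L > 0: 0.00241H - 0.157 = 0, so H* = 0.157/0.00241 = 65.1.
Set dH/dt = 0 with H > 0: 0.531 - 0.014L = 0, so L* = 0.531/0.014 = 37.9.

H* ≈ 65.1, L* ≈ 37.9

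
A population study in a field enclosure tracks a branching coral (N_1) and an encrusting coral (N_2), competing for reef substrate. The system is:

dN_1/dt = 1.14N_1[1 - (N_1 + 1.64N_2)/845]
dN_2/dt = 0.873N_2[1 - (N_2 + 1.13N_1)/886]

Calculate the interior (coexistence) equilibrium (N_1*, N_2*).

Setting both brackets to zero gives the nullclines N_1 + 1.64N_2 = 845 and 1.13N_1 + N_2 = 886.
Substituting N_2 = 886 - 1.13N_1 into the first: N_1(1 - 1.64·1.13) = 845 - 1.64·886.
So N_1* = -608/-0.853 = 713, and then N_2* = 886 - 1.13·713 = 80.7.

N_1* ≈ 713, N_2* ≈ 80.7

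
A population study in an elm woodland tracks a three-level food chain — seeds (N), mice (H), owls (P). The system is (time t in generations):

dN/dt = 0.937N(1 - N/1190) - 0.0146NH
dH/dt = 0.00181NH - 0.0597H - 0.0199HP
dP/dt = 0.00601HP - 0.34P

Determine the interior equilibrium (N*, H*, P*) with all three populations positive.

From dP/dt = 0: 0.00601H* = 0.34, so H* = 56.6.
From dN/dt = 0: 0.937(1 - N*/1190) = 0.0146·56.6, giving N* = 1190·(1 - 0.881) = 141.
From dH/dt = 0: 0.00181·141 - 0.0597 = 0.0199P*, so P* = 0.196/0.0199 = 9.83.

N* ≈ 141, H* ≈ 56.6, P* ≈ 9.83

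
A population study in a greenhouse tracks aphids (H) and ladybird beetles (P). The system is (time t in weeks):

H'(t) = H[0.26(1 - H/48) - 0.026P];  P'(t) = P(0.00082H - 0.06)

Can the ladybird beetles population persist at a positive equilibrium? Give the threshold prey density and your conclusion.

The predator equation gives dP/dt > 0 only when H > 0.06/0.00082 = 73.2.
Without the predator, H → K = 48. Since 48 < 73.2, the predator cannot invade.

Threshold H = 73.2; K < 73.2, so no, the predator goes extinct.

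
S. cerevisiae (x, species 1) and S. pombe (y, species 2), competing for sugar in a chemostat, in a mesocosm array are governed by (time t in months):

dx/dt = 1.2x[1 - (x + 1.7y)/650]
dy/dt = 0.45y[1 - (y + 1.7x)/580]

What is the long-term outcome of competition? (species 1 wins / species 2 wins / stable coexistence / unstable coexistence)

Compare the nullcline intercepts: K1/α12 = 650/1.7 = 382 < K2 = 580; K2/α21 = 580/1.7 = 341 < K1 = 650.
Since both are reversed, neither can invade when rare; the interior point is a saddle.

unstable coexistence (outcome depends on initial conditions)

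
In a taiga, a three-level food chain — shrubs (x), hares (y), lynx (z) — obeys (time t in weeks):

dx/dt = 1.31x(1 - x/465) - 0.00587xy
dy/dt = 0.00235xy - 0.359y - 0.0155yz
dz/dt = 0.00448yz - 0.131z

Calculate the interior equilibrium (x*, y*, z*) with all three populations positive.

x* ≈ 404, y* ≈ 29.2, z* ≈ 38.1

From dz/dt = 0: 0.00448y* = 0.131, so y* = 29.2.
From dx/dt = 0: 1.31(1 - x*/465) = 0.00587·29.2, giving x* = 465·(1 - 0.131) = 404.
From dy/dt = 0: 0.00235·404 - 0.359 = 0.0155z*, so z* = 0.591/0.0155 = 38.1.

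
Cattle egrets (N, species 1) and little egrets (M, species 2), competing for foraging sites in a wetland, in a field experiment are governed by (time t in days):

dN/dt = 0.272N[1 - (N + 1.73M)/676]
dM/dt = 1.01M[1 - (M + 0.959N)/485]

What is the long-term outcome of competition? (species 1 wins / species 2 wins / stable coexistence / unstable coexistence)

Compare the nullcline intercepts: K1/α12 = 676/1.73 = 391 < K2 = 485; K2/α21 = 485/0.959 = 506 < K1 = 676.
Since both are reversed, neither can invade when rare; the interior point is a saddle.

unstable coexistence (outcome depends on initial conditions)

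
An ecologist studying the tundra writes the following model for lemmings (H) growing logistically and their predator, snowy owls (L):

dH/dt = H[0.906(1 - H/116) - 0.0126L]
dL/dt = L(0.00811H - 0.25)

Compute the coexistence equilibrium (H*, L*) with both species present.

From dL/dt = 0 with L > 0: 0.00811H* = 0.25, so H* = 30.8.
Substitute into dH/dt = 0: 0.906(1 - 30.8/116) = 0.0126L*.
The bracket is 0.734, giving L* = 0.665/0.0126 = 52.8.

H* ≈ 30.8, L* ≈ 52.8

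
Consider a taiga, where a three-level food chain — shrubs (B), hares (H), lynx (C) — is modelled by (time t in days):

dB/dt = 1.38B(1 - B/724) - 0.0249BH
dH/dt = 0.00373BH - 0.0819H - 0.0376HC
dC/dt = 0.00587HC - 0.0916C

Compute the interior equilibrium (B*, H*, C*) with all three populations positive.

From dC/dt = 0: 0.00587H* = 0.0916, so H* = 15.6.
From dB/dt = 0: 1.38(1 - B*/724) = 0.0249·15.6, giving B* = 724·(1 - 0.282) = 520.
From dH/dt = 0: 0.00373·520 - 0.0819 = 0.0376C*, so C* = 1.86/0.0376 = 49.4.

B* ≈ 520, H* ≈ 15.6, C* ≈ 49.4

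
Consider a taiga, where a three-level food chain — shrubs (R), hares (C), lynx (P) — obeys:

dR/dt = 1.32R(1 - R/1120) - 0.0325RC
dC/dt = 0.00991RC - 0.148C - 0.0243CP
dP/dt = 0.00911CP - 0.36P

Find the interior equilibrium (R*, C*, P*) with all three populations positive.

R* ≈ 30.3, C* ≈ 39.5, P* ≈ 6.26

From dP/dt = 0: 0.00911C* = 0.36, so C* = 39.5.
From dR/dt = 0: 1.32(1 - R*/1120) = 0.0325·39.5, giving R* = 1120·(1 - 0.973) = 30.3.
From dC/dt = 0: 0.00991·30.3 - 0.148 = 0.0243P*, so P* = 0.152/0.0243 = 6.26.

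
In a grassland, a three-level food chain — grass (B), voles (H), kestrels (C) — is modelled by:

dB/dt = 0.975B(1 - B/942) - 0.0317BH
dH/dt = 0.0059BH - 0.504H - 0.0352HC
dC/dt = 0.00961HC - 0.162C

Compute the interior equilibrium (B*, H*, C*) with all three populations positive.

From dC/dt = 0: 0.00961H* = 0.162, so H* = 16.9.
From dB/dt = 0: 0.975(1 - B*/942) = 0.0317·16.9, giving B* = 942·(1 - 0.548) = 426.
From dH/dt = 0: 0.0059·426 - 0.504 = 0.0352C*, so C* = 2.01/0.0352 = 57.

B* ≈ 426, H* ≈ 16.9, C* ≈ 57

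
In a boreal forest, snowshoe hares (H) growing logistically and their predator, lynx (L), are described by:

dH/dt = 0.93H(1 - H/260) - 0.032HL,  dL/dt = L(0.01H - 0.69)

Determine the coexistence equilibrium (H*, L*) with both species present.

H* ≈ 69, L* ≈ 21.3

From dL/dt = 0 with L > 0: 0.01H* = 0.69, so H* = 69.
Substitute into dH/dt = 0: 0.93(1 - 69/260) = 0.032L*.
The bracket is 0.735, giving L* = 0.683/0.032 = 21.3.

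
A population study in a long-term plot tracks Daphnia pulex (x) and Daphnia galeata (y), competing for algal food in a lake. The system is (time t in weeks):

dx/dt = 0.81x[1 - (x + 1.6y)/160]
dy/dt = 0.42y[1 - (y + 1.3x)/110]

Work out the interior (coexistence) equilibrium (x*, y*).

Setting both brackets to zero gives the nullclines x + 1.6y = 160 and 1.3x + y = 110.
Substituting y = 110 - 1.3x into the first: x(1 - 1.6·1.3) = 160 - 1.6·110.
So x* = -16/-1.08 = 14.8, and then y* = 110 - 1.3·14.8 = 90.7.

x* ≈ 14.8, y* ≈ 90.7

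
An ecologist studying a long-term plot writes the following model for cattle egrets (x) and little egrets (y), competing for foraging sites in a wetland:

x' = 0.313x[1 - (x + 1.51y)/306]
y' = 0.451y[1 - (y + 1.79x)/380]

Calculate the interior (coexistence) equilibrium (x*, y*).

Setting both brackets to zero gives the nullclines x + 1.51y = 306 and 1.79x + y = 380.
Substituting y = 380 - 1.79x into the first: x(1 - 1.51·1.79) = 306 - 1.51·380.
So x* = -268/-1.7 = 157, and then y* = 380 - 1.79·157 = 98.5.

x* ≈ 157, y* ≈ 98.5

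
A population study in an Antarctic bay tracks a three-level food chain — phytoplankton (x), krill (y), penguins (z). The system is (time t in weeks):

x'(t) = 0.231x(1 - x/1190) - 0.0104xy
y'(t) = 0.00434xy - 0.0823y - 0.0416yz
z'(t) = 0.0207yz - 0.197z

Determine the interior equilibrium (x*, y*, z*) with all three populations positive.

x* ≈ 680, y* ≈ 9.52, z* ≈ 69

From dz/dt = 0: 0.0207y* = 0.197, so y* = 9.52.
From dx/dt = 0: 0.231(1 - x*/1190) = 0.0104·9.52, giving x* = 1190·(1 - 0.428) = 680.
From dy/dt = 0: 0.00434·680 - 0.0823 = 0.0416z*, so z* = 2.87/0.0416 = 69.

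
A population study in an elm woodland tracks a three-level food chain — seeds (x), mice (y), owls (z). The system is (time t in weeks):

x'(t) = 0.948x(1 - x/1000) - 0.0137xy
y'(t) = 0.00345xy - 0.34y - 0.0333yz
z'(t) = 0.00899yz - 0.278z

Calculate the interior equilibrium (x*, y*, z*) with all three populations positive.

x* ≈ 553, y* ≈ 30.9, z* ≈ 47.1

From dz/dt = 0: 0.00899y* = 0.278, so y* = 30.9.
From dx/dt = 0: 0.948(1 - x*/1000) = 0.0137·30.9, giving x* = 1000·(1 - 0.447) = 553.
From dy/dt = 0: 0.00345·553 - 0.34 = 0.0333z*, so z* = 1.57/0.0333 = 47.1.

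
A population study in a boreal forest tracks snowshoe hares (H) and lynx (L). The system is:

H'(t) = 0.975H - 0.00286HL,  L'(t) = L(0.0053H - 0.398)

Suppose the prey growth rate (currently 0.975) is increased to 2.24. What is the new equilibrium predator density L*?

At the interior fixed point, setting dH/dt = 0 with H > 0 fixes L* = (prey growth rate)/(HL coefficient) — independent of the other coefficients.
With the change, L* = 2.24/0.00286 = 783; it rises from 341.

L* ≈ 783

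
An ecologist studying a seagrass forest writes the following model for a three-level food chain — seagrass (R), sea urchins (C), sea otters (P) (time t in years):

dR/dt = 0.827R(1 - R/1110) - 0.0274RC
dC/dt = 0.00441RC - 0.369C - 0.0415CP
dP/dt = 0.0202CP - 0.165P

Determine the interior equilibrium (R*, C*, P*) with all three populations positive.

From dP/dt = 0: 0.0202C* = 0.165, so C* = 8.17.
From dR/dt = 0: 0.827(1 - R*/1110) = 0.0274·8.17, giving R* = 1110·(1 - 0.271) = 810.
From dC/dt = 0: 0.00441·810 - 0.369 = 0.0415P*, so P* = 3.2/0.0415 = 77.1.

R* ≈ 810, C* ≈ 8.17, P* ≈ 77.1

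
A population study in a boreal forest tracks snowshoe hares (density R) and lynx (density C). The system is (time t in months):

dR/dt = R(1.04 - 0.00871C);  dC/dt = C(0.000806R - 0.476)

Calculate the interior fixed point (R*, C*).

R* ≈ 591, C* ≈ 119

Set dC/dt = 0 with C > 0: 0.000806R - 0.476 = 0, so R* = 0.476/0.000806 = 591.
Set dR/dt = 0 with R > 0: 1.04 - 0.00871C = 0, so C* = 1.04/0.00871 = 119.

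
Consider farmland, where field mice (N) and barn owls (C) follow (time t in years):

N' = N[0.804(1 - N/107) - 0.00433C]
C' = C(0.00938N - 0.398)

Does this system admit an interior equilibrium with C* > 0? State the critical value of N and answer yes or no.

The predator equation gives dC/dt > 0 only when N > 0.398/0.00938 = 42.4.
Without the predator, N → K = 107. Since 107 > 42.4, the predator can invade and persist.

Threshold N = 42.4; K > 42.4, so yes, the predator persists.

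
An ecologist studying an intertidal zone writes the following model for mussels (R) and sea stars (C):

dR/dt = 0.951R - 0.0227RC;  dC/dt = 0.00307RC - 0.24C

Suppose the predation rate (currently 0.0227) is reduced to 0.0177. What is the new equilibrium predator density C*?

C* ≈ 53.7

At the interior fixed point, setting dR/dt = 0 with R > 0 fixes C* = (prey growth rate)/(RC coefficient) — independent of the other coefficients.
With the change, C* = 0.951/0.0177 = 53.7; it rises from 41.9.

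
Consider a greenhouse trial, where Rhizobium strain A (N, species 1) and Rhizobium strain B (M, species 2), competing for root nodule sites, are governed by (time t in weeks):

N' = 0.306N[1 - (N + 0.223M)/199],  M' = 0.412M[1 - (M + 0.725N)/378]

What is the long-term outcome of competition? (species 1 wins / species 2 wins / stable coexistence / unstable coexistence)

stable coexistence

Compare the nullcline intercepts: K1/α12 = 199/0.223 = 892 > K2 = 378; K2/α21 = 378/0.725 = 521 > K1 = 199.
Since both inequalities hold, each species can invade when rare, so the interior equilibrium is stable.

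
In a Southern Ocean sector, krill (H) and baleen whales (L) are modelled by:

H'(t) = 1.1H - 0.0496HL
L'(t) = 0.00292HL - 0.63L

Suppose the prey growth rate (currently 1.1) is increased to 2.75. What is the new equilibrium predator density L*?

At the interior fixed point, setting dH/dt = 0 with H > 0 fixes L* = (prey growth rate)/(HL coefficient) — independent of the other coefficients.
With the change, L* = 2.75/0.0496 = 55.4; it rises from 22.2.

L* ≈ 55.4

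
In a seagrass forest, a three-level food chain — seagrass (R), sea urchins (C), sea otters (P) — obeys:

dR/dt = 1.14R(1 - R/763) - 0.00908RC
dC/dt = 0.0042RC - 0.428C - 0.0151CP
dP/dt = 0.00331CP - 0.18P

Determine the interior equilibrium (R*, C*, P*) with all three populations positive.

From dP/dt = 0: 0.00331C* = 0.18, so C* = 54.4.
From dR/dt = 0: 1.14(1 - R*/763) = 0.00908·54.4, giving R* = 763·(1 - 0.433) = 433.
From dC/dt = 0: 0.0042·433 - 0.428 = 0.0151P*, so P* = 1.39/0.0151 = 92.

R* ≈ 433, C* ≈ 54.4, P* ≈ 92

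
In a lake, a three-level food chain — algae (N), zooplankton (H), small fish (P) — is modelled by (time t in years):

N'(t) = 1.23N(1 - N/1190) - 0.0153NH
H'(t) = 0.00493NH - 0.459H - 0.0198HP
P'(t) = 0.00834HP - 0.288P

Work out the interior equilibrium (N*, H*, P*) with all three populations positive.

N* ≈ 679, H* ≈ 34.5, P* ≈ 146

From dP/dt = 0: 0.00834H* = 0.288, so H* = 34.5.
From dN/dt = 0: 1.23(1 - N*/1190) = 0.0153·34.5, giving N* = 1190·(1 - 0.43) = 679.
From dH/dt = 0: 0.00493·679 - 0.459 = 0.0198P*, so P* = 2.89/0.0198 = 146.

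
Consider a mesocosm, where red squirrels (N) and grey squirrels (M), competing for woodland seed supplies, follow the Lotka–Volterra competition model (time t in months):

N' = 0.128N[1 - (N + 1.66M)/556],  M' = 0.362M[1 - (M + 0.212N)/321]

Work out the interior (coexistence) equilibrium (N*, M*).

Setting both brackets to zero gives the nullclines N + 1.66M = 556 and 0.212N + M = 321.
Substituting M = 321 - 0.212N into the first: N(1 - 1.66·0.212) = 556 - 1.66·321.
So N* = 23.1/0.648 = 35.7, and then M* = 321 - 0.212·35.7 = 313.

N* ≈ 35.7, M* ≈ 313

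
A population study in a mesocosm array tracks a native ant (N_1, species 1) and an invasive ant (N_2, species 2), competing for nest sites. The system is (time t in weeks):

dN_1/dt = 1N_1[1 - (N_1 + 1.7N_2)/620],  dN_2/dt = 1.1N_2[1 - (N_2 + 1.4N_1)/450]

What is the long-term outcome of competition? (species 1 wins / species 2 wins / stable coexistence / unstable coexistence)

unstable coexistence (outcome depends on initial conditions)

Compare the nullcline intercepts: K1/α12 = 620/1.7 = 365 < K2 = 450; K2/α21 = 450/1.4 = 321 < K1 = 620.
Since both are reversed, neither can invade when rare; the interior point is a saddle.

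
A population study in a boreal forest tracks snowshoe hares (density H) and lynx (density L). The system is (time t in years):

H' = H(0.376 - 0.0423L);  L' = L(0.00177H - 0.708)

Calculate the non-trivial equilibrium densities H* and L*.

Set dL/dt = 0 with L > 0: 0.00177H - 0.708 = 0, so H* = 0.708/0.00177 = 400.
Set dH/dt = 0 with H > 0: 0.376 - 0.0423L = 0, so L* = 0.376/0.0423 = 8.89.

H* ≈ 400, L* ≈ 8.89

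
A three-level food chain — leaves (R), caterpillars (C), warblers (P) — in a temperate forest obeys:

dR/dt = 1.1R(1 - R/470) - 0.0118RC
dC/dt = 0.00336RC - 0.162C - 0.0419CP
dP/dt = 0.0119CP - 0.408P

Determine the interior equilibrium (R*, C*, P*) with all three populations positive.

From dP/dt = 0: 0.0119C* = 0.408, so C* = 34.3.
From dR/dt = 0: 1.1(1 - R*/470) = 0.0118·34.3, giving R* = 470·(1 - 0.368) = 297.
From dC/dt = 0: 0.00336·297 - 0.162 = 0.0419P*, so P* = 0.836/0.0419 = 20.

R* ≈ 297, C* ≈ 34.3, P* ≈ 20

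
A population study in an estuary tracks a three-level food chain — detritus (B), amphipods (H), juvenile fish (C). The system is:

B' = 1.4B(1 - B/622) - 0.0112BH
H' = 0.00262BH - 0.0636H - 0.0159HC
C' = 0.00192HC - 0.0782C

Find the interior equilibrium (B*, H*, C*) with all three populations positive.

B* ≈ 419, H* ≈ 40.7, C* ≈ 65.1

From dC/dt = 0: 0.00192H* = 0.0782, so H* = 40.7.
From dB/dt = 0: 1.4(1 - B*/622) = 0.0112·40.7, giving B* = 622·(1 - 0.326) = 419.
From dH/dt = 0: 0.00262·419 - 0.0636 = 0.0159C*, so C* = 1.04/0.0159 = 65.1.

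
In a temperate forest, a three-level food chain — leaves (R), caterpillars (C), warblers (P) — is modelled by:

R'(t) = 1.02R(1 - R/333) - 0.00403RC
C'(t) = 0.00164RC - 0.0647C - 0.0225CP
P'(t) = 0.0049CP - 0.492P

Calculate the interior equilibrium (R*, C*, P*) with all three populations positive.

R* ≈ 201, C* ≈ 100, P* ≈ 11.8

From dP/dt = 0: 0.0049C* = 0.492, so C* = 100.
From dR/dt = 0: 1.02(1 - R*/333) = 0.00403·100, giving R* = 333·(1 - 0.397) = 201.
From dC/dt = 0: 0.00164·201 - 0.0647 = 0.0225P*, so P* = 0.265/0.0225 = 11.8.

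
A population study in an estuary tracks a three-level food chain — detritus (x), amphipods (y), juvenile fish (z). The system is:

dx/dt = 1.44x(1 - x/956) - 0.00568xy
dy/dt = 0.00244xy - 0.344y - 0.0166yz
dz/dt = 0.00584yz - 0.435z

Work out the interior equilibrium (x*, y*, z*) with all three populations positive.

From dz/dt = 0: 0.00584y* = 0.435, so y* = 74.5.
From dx/dt = 0: 1.44(1 - x*/956) = 0.00568·74.5, giving x* = 956·(1 - 0.294) = 675.
From dy/dt = 0: 0.00244·675 - 0.344 = 0.0166z*, so z* = 1.3/0.0166 = 78.5.

x* ≈ 675, y* ≈ 74.5, z* ≈ 78.5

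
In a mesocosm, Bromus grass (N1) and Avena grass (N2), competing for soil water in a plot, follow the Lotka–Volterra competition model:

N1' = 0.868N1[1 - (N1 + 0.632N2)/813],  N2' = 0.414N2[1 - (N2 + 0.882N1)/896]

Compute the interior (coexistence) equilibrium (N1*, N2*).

N1* ≈ 557, N2* ≈ 404

Setting both brackets to zero gives the nullclines N1 + 0.632N2 = 813 and 0.882N1 + N2 = 896.
Substituting N2 = 896 - 0.882N1 into the first: N1(1 - 0.632·0.882) = 813 - 0.632·896.
So N1* = 247/0.443 = 557, and then N2* = 896 - 0.882·557 = 404.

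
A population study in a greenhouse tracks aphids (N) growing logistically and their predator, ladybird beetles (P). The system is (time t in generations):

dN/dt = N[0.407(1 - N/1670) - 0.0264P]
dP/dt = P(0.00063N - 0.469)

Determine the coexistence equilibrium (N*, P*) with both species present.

From dP/dt = 0 with P > 0: 0.00063N* = 0.469, so N* = 744.
Substitute into dN/dt = 0: 0.407(1 - 744/1670) = 0.0264P*.
The bracket is 0.554, giving P* = 0.226/0.0264 = 8.54.

N* ≈ 744, P* ≈ 8.54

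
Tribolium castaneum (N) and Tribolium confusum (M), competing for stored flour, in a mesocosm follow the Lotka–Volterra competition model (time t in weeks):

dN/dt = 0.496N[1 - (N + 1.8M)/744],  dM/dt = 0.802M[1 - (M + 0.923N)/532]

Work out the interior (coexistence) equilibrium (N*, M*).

N* ≈ 323, M* ≈ 234

Setting both brackets to zero gives the nullclines N + 1.8M = 744 and 0.923N + M = 532.
Substituting M = 532 - 0.923N into the first: N(1 - 1.8·0.923) = 744 - 1.8·532.
So N* = -214/-0.661 = 323, and then M* = 532 - 0.923·323 = 234.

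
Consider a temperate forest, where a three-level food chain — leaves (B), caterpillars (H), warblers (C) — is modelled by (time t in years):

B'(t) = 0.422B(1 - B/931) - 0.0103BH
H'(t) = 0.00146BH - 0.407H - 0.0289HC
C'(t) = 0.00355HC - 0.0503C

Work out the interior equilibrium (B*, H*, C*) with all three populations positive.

From dC/dt = 0: 0.00355H* = 0.0503, so H* = 14.2.
From dB/dt = 0: 0.422(1 - B*/931) = 0.0103·14.2, giving B* = 931·(1 - 0.346) = 609.
From dH/dt = 0: 0.00146·609 - 0.407 = 0.0289C*, so C* = 0.482/0.0289 = 16.7.

B* ≈ 609, H* ≈ 14.2, C* ≈ 16.7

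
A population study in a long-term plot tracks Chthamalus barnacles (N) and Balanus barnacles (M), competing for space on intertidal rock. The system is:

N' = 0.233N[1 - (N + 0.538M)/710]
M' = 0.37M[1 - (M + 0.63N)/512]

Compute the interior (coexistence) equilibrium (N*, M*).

N* ≈ 657, M* ≈ 97.9

Setting both brackets to zero gives the nullclines N + 0.538M = 710 and 0.63N + M = 512.
Substituting M = 512 - 0.63N into the first: N(1 - 0.538·0.63) = 710 - 0.538·512.
So N* = 435/0.661 = 657, and then M* = 512 - 0.63·657 = 97.9.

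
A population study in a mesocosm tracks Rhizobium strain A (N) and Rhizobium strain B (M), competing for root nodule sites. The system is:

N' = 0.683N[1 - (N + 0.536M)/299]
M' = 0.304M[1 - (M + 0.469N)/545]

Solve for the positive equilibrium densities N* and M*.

Setting both brackets to zero gives the nullclines N + 0.536M = 299 and 0.469N + M = 545.
Substituting M = 545 - 0.469N into the first: N(1 - 0.536·0.469) = 299 - 0.536·545.
So N* = 6.88/0.749 = 9.19, and then M* = 545 - 0.469·9.19 = 541.

N* ≈ 9.19, M* ≈ 541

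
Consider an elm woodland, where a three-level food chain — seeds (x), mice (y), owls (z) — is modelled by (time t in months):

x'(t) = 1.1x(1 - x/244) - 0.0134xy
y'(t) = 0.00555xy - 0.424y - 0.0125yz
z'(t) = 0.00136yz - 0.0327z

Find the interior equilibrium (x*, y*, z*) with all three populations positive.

x* ≈ 173, y* ≈ 24, z* ≈ 42.7

From dz/dt = 0: 0.00136y* = 0.0327, so y* = 24.
From dx/dt = 0: 1.1(1 - x*/244) = 0.0134·24, giving x* = 244·(1 - 0.293) = 173.
From dy/dt = 0: 0.00555·173 - 0.424 = 0.0125z*, so z* = 0.534/0.0125 = 42.7.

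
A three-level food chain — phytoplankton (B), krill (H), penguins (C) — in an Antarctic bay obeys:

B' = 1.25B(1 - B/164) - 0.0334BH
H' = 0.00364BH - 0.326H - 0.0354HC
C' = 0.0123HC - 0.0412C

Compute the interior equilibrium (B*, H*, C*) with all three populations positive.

From dC/dt = 0: 0.0123H* = 0.0412, so H* = 3.35.
From dB/dt = 0: 1.25(1 - B*/164) = 0.0334·3.35, giving B* = 164·(1 - 0.0895) = 149.
From dH/dt = 0: 0.00364·149 - 0.326 = 0.0354C*, so C* = 0.218/0.0354 = 6.14.

B* ≈ 149, H* ≈ 3.35, C* ≈ 6.14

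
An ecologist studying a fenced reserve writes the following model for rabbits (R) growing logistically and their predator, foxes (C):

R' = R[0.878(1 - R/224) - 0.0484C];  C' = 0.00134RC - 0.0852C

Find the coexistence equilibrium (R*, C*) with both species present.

R* ≈ 63.6, C* ≈ 13

From dC/dt = 0 with C > 0: 0.00134R* = 0.0852, so R* = 63.6.
Substitute into dR/dt = 0: 0.878(1 - 63.6/224) = 0.0484C*.
The bracket is 0.716, giving C* = 0.629/0.0484 = 13.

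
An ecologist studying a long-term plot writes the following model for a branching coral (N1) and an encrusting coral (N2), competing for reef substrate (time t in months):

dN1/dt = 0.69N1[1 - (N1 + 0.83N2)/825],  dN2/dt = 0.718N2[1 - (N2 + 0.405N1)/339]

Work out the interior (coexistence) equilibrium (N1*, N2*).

N1* ≈ 819, N2* ≈ 7.34

Setting both brackets to zero gives the nullclines N1 + 0.83N2 = 825 and 0.405N1 + N2 = 339.
Substituting N2 = 339 - 0.405N1 into the first: N1(1 - 0.83·0.405) = 825 - 0.83·339.
So N1* = 544/0.664 = 819, and then N2* = 339 - 0.405·819 = 7.34.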